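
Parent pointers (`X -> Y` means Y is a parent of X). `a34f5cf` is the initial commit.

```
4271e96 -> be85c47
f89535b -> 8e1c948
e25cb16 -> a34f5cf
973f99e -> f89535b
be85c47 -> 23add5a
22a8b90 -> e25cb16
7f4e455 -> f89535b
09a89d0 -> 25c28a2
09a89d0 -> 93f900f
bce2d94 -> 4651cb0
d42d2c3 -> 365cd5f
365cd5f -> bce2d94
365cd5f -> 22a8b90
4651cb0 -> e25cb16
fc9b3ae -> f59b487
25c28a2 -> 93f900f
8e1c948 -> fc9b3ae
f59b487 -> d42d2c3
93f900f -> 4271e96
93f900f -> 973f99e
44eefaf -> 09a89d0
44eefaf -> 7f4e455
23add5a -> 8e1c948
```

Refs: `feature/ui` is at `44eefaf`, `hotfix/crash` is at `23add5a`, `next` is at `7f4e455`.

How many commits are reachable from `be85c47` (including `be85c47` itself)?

12

Walking parent pointers from be85c47: reachable set = {22a8b90, 23add5a, 365cd5f, 4651cb0, 8e1c948, a34f5cf, bce2d94, be85c47, d42d2c3, e25cb16, f59b487, fc9b3ae}.
That is 12 commits.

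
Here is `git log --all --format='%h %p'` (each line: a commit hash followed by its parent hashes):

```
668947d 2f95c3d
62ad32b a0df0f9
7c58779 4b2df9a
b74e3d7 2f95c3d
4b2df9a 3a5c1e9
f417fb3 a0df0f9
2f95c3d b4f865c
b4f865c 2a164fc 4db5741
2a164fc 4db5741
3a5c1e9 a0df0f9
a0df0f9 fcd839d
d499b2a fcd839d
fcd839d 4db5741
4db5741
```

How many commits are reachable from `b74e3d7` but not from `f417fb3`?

4

Reachable from b74e3d7: {2a164fc, 2f95c3d, 4db5741, b4f865c, b74e3d7}.
Reachable from f417fb3: {4db5741, a0df0f9, f417fb3, fcd839d}.
In b74e3d7's history but not f417fb3's: {2a164fc, 2f95c3d, b4f865c, b74e3d7} — 4 commits.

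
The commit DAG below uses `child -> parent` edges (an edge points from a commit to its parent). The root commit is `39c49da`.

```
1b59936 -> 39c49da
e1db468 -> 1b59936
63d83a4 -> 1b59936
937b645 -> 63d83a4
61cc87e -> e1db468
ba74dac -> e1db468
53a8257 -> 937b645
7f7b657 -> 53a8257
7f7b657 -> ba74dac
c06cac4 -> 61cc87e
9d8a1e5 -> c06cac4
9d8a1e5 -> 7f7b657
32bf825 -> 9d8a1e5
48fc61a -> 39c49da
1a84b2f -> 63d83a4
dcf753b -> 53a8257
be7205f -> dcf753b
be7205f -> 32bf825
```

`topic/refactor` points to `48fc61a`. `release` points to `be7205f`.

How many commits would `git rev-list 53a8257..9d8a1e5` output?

Reachable from 9d8a1e5: {1b59936, 39c49da, 53a8257, 61cc87e, 63d83a4, 7f7b657, 937b645, 9d8a1e5, ba74dac, c06cac4, e1db468}.
Reachable from 53a8257: {1b59936, 39c49da, 53a8257, 63d83a4, 937b645}.
In 9d8a1e5's history but not 53a8257's: {61cc87e, 7f7b657, 9d8a1e5, ba74dac, c06cac4, e1db468} — 6 commits.

6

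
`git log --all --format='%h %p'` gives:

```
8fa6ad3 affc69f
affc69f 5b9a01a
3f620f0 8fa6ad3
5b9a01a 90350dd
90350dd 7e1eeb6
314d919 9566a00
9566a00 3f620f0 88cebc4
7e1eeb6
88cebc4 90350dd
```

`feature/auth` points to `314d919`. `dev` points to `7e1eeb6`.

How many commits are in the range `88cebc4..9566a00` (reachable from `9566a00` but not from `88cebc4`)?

5

Reachable from 9566a00: {3f620f0, 5b9a01a, 7e1eeb6, 88cebc4, 8fa6ad3, 90350dd, 9566a00, affc69f}.
Reachable from 88cebc4: {7e1eeb6, 88cebc4, 90350dd}.
In 9566a00's history but not 88cebc4's: {3f620f0, 5b9a01a, 8fa6ad3, 9566a00, affc69f} — 5 commits.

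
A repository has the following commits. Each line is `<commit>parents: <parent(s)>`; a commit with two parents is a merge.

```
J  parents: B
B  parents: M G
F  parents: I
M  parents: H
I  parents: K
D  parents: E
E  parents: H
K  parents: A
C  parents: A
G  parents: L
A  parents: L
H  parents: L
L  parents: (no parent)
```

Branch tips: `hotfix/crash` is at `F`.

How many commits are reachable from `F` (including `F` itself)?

Walking parent pointers from F: reachable set = {A, F, I, K, L}.
That is 5 commits.

5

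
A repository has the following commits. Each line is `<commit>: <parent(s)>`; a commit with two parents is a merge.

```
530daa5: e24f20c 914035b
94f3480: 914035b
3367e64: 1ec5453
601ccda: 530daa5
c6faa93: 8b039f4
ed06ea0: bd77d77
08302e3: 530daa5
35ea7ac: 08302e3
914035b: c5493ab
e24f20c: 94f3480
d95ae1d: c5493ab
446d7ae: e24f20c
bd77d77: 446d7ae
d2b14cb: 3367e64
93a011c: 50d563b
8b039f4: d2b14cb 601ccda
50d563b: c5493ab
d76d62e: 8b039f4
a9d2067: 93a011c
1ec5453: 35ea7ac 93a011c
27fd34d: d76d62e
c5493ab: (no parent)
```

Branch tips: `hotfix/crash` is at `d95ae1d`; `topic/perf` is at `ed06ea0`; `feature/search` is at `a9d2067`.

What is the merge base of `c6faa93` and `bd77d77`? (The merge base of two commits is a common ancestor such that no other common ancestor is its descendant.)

Ancestors of c6faa93: {08302e3, 1ec5453, 3367e64, 35ea7ac, 50d563b, 530daa5, 601ccda, 8b039f4, 914035b, 93a011c, 94f3480, c5493ab, c6faa93, d2b14cb, e24f20c}.
Ancestors of bd77d77: {446d7ae, 914035b, 94f3480, bd77d77, c5493ab, e24f20c}.
Common ancestors: {914035b, 94f3480, c5493ab, e24f20c}.
Among these, e24f20c is not an ancestor of any other common ancestor — it is the merge base.

e24f20c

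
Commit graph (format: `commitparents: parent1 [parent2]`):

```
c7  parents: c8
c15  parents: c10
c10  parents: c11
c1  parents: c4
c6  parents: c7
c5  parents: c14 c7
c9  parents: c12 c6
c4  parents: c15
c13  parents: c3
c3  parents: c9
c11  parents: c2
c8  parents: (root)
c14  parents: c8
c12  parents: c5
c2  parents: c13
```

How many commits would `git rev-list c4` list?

14

Walking parent pointers from c4: reachable set = {c10, c11, c12, c13, c14, c15, c2, c3, c4, c5, c6, c7, c8, c9}.
That is 14 commits.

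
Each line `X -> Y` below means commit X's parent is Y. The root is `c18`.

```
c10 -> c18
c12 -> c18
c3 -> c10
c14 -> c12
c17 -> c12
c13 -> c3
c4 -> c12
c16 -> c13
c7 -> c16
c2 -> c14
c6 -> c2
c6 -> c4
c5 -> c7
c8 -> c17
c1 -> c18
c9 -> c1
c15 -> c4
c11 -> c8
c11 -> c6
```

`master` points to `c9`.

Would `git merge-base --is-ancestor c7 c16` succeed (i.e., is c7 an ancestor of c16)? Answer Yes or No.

No

Ancestors of c16: {c10, c13, c16, c18, c3}.
c7 is not in that set, so it is not an ancestor of c16.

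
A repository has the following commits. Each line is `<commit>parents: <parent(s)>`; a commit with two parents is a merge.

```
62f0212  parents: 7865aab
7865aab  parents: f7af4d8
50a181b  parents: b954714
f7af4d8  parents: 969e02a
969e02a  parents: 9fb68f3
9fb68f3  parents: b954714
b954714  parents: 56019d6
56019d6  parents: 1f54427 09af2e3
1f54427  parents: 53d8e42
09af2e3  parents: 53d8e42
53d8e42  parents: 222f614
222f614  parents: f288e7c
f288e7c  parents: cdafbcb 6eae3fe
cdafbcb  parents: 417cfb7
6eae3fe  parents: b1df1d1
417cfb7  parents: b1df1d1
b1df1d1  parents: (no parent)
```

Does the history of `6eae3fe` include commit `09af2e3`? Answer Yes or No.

Ancestors of 6eae3fe: {6eae3fe, b1df1d1}.
09af2e3 is not in that set, so it is not an ancestor of 6eae3fe.

No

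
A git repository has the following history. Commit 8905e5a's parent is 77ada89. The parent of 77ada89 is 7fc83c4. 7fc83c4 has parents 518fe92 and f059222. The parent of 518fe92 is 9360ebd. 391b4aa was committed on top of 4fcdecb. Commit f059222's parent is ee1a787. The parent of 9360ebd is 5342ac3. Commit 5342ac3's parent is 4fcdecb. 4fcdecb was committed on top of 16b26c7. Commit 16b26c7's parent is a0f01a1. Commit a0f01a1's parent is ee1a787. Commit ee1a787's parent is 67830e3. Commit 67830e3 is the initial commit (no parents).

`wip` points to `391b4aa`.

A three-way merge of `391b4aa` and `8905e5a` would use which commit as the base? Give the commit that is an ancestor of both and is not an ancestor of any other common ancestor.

4fcdecb

Ancestors of 391b4aa: {16b26c7, 391b4aa, 4fcdecb, 67830e3, a0f01a1, ee1a787}.
Ancestors of 8905e5a: {16b26c7, 4fcdecb, 518fe92, 5342ac3, 67830e3, 77ada89, 7fc83c4, 8905e5a, 9360ebd, a0f01a1, ee1a787, f059222}.
Common ancestors: {16b26c7, 4fcdecb, 67830e3, a0f01a1, ee1a787}.
Among these, 4fcdecb is not an ancestor of any other common ancestor — it is the merge base.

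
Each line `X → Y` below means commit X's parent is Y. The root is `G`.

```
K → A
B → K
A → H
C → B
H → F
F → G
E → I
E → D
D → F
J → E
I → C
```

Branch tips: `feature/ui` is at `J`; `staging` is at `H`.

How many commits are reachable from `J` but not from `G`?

10

Reachable from J: {A, B, C, D, E, F, G, H, I, J, K}.
Reachable from G: {G}.
In J's history but not G's: {A, B, C, D, E, F, H, I, J, K} — 10 commits.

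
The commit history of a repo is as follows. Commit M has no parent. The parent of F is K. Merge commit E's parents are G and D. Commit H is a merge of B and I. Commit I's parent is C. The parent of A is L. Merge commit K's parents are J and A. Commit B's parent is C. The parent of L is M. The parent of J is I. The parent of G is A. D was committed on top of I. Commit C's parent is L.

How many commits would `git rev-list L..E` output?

6

Reachable from E: {A, C, D, E, G, I, L, M}.
Reachable from L: {L, M}.
In E's history but not L's: {A, C, D, E, G, I} — 6 commits.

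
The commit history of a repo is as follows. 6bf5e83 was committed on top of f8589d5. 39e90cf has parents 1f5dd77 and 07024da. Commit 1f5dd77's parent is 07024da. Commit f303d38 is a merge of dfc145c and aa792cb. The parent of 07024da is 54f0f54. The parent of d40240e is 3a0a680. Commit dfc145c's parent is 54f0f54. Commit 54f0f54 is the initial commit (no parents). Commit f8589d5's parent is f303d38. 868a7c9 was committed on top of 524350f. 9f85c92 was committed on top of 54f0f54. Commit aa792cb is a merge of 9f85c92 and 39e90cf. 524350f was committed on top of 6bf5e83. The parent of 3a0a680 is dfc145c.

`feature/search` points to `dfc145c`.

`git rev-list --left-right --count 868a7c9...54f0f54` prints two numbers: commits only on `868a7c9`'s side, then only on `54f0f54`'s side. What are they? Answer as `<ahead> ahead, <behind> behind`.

Reachable from 868a7c9: {07024da, 1f5dd77, 39e90cf, 524350f, 54f0f54, 6bf5e83, 868a7c9, 9f85c92, aa792cb, dfc145c, f303d38, f8589d5}.
Reachable from 54f0f54: {54f0f54}.
Only in 868a7c9's history (ahead): {07024da, 1f5dd77, 39e90cf, 524350f, 6bf5e83, 868a7c9, 9f85c92, aa792cb, dfc145c, f303d38, f8589d5} — 11.
Only in 54f0f54's history (behind): {} — 0.

11 ahead, 0 behind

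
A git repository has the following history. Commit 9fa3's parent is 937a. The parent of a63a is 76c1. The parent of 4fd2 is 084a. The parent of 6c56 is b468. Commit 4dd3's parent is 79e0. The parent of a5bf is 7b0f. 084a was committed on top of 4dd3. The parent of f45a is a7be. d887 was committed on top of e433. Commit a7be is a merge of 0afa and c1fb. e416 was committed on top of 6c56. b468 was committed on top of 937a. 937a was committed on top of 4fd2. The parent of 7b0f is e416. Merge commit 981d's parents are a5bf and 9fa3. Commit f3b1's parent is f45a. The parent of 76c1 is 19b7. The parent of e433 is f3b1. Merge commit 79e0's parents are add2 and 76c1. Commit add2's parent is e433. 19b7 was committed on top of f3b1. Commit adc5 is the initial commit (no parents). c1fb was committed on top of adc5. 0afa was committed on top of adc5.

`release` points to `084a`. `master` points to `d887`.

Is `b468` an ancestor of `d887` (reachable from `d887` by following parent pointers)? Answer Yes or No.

No

Ancestors of d887: {0afa, a7be, adc5, c1fb, d887, e433, f3b1, f45a}.
b468 is not in that set, so it is not an ancestor of d887.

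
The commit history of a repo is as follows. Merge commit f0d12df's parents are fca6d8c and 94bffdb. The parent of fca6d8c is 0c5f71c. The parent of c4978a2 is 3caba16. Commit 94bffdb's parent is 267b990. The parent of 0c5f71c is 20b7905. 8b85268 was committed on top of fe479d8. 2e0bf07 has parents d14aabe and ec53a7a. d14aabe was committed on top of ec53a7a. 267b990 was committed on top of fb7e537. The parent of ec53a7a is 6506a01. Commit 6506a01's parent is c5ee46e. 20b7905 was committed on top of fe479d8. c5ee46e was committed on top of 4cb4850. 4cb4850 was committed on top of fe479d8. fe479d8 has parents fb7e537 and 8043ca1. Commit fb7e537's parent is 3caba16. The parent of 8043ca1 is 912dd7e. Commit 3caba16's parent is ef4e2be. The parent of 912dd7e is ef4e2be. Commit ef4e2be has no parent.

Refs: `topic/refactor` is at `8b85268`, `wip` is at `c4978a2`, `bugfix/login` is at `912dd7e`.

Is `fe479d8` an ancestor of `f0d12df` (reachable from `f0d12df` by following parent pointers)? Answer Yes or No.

Yes

Ancestors of f0d12df (commits reachable by following parents): {0c5f71c, 20b7905, 267b990, 3caba16, 8043ca1, 912dd7e, 94bffdb, ef4e2be, f0d12df, fb7e537, fca6d8c, fe479d8}.
fe479d8 is in that set, so it is an ancestor of f0d12df.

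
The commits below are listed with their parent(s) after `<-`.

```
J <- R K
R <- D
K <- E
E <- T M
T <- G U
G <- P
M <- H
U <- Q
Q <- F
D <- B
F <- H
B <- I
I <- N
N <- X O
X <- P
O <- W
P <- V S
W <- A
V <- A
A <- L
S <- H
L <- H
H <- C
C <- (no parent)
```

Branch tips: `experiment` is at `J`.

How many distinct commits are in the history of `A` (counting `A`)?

Walking parent pointers from A: reachable set = {A, C, H, L}.
That is 4 commits.

4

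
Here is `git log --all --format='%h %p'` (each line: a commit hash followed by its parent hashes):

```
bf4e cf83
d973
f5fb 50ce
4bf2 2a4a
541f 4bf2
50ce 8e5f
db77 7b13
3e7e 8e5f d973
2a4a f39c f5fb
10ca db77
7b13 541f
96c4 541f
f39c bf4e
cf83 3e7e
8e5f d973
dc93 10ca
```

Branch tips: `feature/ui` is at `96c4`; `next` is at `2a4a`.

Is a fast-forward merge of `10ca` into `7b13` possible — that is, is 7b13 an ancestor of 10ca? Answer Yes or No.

A fast-forward from 7b13 to 10ca is possible iff 7b13 is an ancestor of 10ca.
Ancestors of 10ca: {10ca, 2a4a, 3e7e, 4bf2, 50ce, 541f, 7b13, 8e5f, bf4e, cf83, d973, db77, f39c, f5fb}.
7b13 is among them, so fast-forward is possible.

Yes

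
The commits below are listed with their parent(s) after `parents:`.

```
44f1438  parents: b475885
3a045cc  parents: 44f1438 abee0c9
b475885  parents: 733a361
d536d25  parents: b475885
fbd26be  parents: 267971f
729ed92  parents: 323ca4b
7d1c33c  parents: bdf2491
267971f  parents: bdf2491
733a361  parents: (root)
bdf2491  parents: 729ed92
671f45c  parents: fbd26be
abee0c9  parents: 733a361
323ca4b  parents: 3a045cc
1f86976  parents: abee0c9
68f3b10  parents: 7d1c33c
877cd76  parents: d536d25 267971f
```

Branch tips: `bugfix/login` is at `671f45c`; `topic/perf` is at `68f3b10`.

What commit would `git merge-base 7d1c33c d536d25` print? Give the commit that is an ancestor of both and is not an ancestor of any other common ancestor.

Ancestors of 7d1c33c: {323ca4b, 3a045cc, 44f1438, 729ed92, 733a361, 7d1c33c, abee0c9, b475885, bdf2491}.
Ancestors of d536d25: {733a361, b475885, d536d25}.
Common ancestors: {733a361, b475885}.
Among these, b475885 is not an ancestor of any other common ancestor — it is the merge base.

b475885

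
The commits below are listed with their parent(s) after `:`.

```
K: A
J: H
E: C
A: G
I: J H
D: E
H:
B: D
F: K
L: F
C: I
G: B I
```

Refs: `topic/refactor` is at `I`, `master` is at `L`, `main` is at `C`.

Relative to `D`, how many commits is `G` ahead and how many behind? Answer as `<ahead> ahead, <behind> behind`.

Reachable from G: {B, C, D, E, G, H, I, J}.
Reachable from D: {C, D, E, H, I, J}.
Only in G's history (ahead): {B, G} — 2.
Only in D's history (behind): {} — 0.

2 ahead, 0 behind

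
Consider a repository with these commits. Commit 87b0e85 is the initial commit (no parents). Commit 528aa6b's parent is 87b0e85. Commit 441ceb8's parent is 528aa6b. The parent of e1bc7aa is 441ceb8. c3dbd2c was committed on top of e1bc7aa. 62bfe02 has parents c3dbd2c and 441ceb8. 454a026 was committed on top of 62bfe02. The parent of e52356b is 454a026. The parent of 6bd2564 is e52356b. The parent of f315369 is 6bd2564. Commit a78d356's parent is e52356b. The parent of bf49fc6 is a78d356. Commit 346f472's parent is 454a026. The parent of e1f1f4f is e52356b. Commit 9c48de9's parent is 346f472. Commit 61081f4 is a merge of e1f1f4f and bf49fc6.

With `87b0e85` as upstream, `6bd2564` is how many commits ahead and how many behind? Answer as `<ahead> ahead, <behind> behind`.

8 ahead, 0 behind

Reachable from 6bd2564: {441ceb8, 454a026, 528aa6b, 62bfe02, 6bd2564, 87b0e85, c3dbd2c, e1bc7aa, e52356b}.
Reachable from 87b0e85: {87b0e85}.
Only in 6bd2564's history (ahead): {441ceb8, 454a026, 528aa6b, 62bfe02, 6bd2564, c3dbd2c, e1bc7aa, e52356b} — 8.
Only in 87b0e85's history (behind): {} — 0.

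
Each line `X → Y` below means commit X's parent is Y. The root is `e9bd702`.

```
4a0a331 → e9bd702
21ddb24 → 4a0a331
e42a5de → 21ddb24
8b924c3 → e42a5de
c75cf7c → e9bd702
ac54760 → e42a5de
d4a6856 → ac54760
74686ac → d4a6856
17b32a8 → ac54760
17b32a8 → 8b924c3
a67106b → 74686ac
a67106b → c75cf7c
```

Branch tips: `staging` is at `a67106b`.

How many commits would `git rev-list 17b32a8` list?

7

Walking parent pointers from 17b32a8: reachable set = {17b32a8, 21ddb24, 4a0a331, 8b924c3, ac54760, e42a5de, e9bd702}.
That is 7 commits.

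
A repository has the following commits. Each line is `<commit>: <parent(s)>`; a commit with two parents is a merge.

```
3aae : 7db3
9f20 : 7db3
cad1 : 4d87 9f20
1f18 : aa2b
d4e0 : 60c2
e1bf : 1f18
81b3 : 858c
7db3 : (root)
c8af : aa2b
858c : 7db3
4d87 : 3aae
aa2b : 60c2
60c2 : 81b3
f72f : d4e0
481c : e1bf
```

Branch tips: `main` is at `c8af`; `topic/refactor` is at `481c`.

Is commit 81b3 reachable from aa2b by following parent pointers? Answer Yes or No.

Ancestors of aa2b (commits reachable by following parents): {60c2, 7db3, 81b3, 858c, aa2b}.
81b3 is in that set, so it is an ancestor of aa2b.

Yes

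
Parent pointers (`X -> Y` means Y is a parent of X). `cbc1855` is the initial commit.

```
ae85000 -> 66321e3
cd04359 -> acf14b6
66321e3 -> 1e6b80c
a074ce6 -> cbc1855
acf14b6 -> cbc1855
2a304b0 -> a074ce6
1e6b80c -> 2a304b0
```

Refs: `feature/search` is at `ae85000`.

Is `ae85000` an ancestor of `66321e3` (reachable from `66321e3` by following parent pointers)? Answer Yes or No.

Ancestors of 66321e3: {1e6b80c, 2a304b0, 66321e3, a074ce6, cbc1855}.
ae85000 is not in that set, so it is not an ancestor of 66321e3.

No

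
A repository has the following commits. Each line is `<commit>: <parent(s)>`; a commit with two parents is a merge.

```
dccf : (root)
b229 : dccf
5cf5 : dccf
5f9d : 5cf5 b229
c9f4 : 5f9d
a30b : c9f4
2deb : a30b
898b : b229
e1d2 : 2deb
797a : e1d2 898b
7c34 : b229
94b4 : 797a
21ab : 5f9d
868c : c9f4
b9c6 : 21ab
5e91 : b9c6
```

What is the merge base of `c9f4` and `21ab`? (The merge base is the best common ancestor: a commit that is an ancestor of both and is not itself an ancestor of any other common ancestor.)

5f9d

Ancestors of c9f4: {5cf5, 5f9d, b229, c9f4, dccf}.
Ancestors of 21ab: {21ab, 5cf5, 5f9d, b229, dccf}.
Common ancestors: {5cf5, 5f9d, b229, dccf}.
Among these, 5f9d is not an ancestor of any other common ancestor — it is the merge base.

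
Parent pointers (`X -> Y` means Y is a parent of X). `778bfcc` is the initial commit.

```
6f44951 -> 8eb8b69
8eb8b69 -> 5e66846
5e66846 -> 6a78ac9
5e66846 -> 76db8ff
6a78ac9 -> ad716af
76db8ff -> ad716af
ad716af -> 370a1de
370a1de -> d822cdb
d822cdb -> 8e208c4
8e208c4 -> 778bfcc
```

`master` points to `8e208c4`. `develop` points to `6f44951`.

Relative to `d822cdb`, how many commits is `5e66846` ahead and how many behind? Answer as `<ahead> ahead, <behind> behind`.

Reachable from 5e66846: {370a1de, 5e66846, 6a78ac9, 76db8ff, 778bfcc, 8e208c4, ad716af, d822cdb}.
Reachable from d822cdb: {778bfcc, 8e208c4, d822cdb}.
Only in 5e66846's history (ahead): {370a1de, 5e66846, 6a78ac9, 76db8ff, ad716af} — 5.
Only in d822cdb's history (behind): {} — 0.

5 ahead, 0 behind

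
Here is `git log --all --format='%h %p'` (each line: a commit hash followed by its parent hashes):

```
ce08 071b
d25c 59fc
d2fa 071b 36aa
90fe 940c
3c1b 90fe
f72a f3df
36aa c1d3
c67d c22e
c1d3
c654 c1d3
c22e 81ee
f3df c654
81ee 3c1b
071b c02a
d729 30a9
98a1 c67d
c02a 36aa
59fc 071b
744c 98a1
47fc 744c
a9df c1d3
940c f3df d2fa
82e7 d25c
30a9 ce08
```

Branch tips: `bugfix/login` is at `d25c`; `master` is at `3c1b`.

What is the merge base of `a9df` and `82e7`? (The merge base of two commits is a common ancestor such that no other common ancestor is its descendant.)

Ancestors of a9df: {a9df, c1d3}.
Ancestors of 82e7: {071b, 36aa, 59fc, 82e7, c02a, c1d3, d25c}.
Common ancestors: {c1d3}.
The only common ancestor is c1d3, so it is the merge base.

c1d3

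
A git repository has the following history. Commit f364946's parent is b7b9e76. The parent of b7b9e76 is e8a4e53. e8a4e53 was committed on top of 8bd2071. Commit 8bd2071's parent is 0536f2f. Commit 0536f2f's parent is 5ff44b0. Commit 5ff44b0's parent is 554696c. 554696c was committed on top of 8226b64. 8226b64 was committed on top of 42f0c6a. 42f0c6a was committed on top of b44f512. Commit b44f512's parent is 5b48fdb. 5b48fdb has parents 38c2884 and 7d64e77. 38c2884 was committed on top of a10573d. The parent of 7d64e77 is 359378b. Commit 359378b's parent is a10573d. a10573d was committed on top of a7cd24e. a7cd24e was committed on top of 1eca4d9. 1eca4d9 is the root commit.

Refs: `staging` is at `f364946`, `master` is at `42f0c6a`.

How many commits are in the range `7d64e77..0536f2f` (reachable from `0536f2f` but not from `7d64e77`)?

Reachable from 0536f2f: {0536f2f, 1eca4d9, 359378b, 38c2884, 42f0c6a, 554696c, 5b48fdb, 5ff44b0, 7d64e77, 8226b64, a10573d, a7cd24e, b44f512}.
Reachable from 7d64e77: {1eca4d9, 359378b, 7d64e77, a10573d, a7cd24e}.
In 0536f2f's history but not 7d64e77's: {0536f2f, 38c2884, 42f0c6a, 554696c, 5b48fdb, 5ff44b0, 8226b64, b44f512} — 8 commits.

8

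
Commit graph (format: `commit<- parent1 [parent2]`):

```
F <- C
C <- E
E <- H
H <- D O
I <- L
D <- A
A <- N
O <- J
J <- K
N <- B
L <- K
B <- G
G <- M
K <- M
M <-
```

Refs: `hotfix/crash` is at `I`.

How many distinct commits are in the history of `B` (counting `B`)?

3

Walking parent pointers from B: reachable set = {B, G, M}.
That is 3 commits.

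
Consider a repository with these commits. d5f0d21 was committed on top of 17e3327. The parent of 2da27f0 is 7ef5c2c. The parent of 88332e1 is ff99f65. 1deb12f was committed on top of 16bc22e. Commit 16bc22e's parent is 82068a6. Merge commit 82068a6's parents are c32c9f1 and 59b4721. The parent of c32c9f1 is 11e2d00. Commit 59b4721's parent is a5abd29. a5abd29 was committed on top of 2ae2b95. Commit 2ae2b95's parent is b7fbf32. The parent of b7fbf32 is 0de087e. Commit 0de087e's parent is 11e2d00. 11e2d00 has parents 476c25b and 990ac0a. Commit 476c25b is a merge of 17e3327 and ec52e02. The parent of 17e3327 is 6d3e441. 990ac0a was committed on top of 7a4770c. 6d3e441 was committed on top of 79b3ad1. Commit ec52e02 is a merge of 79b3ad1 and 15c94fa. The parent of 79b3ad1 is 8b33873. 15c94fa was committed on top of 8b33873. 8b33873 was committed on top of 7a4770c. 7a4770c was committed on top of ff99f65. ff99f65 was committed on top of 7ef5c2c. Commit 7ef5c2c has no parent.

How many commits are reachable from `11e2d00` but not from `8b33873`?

Reachable from 11e2d00: {11e2d00, 15c94fa, 17e3327, 476c25b, 6d3e441, 79b3ad1, 7a4770c, 7ef5c2c, 8b33873, 990ac0a, ec52e02, ff99f65}.
Reachable from 8b33873: {7a4770c, 7ef5c2c, 8b33873, ff99f65}.
In 11e2d00's history but not 8b33873's: {11e2d00, 15c94fa, 17e3327, 476c25b, 6d3e441, 79b3ad1, 990ac0a, ec52e02} — 8 commits.

8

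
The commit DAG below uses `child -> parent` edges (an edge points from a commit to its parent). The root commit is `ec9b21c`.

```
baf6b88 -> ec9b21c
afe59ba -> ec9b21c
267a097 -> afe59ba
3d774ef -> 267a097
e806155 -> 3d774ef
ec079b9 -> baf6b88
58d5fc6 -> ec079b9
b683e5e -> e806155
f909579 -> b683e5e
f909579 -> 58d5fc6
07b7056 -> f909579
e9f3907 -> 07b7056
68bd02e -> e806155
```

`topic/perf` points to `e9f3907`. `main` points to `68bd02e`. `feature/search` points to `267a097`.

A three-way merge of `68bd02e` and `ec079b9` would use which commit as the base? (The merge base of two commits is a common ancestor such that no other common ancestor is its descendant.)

Ancestors of 68bd02e: {267a097, 3d774ef, 68bd02e, afe59ba, e806155, ec9b21c}.
Ancestors of ec079b9: {baf6b88, ec079b9, ec9b21c}.
Common ancestors: {ec9b21c}.
The only common ancestor is ec9b21c, so it is the merge base.

ec9b21c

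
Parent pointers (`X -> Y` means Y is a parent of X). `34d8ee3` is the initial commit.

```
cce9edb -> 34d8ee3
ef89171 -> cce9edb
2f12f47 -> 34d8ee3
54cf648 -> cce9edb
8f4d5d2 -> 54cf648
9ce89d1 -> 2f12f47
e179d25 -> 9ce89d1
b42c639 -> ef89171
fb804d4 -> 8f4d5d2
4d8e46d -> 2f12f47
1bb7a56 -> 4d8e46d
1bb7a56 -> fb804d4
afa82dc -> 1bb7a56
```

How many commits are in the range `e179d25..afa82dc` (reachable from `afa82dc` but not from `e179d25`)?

Reachable from afa82dc: {1bb7a56, 2f12f47, 34d8ee3, 4d8e46d, 54cf648, 8f4d5d2, afa82dc, cce9edb, fb804d4}.
Reachable from e179d25: {2f12f47, 34d8ee3, 9ce89d1, e179d25}.
In afa82dc's history but not e179d25's: {1bb7a56, 4d8e46d, 54cf648, 8f4d5d2, afa82dc, cce9edb, fb804d4} — 7 commits.

7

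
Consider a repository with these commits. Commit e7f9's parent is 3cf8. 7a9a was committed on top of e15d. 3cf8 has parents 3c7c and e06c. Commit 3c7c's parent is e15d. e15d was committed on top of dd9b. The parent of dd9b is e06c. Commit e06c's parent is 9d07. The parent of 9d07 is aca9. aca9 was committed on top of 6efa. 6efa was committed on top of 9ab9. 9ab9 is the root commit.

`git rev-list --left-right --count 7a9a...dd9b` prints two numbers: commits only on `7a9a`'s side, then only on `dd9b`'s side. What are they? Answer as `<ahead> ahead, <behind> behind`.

Reachable from 7a9a: {6efa, 7a9a, 9ab9, 9d07, aca9, dd9b, e06c, e15d}.
Reachable from dd9b: {6efa, 9ab9, 9d07, aca9, dd9b, e06c}.
Only in 7a9a's history (ahead): {7a9a, e15d} — 2.
Only in dd9b's history (behind): {} — 0.

2 ahead, 0 behind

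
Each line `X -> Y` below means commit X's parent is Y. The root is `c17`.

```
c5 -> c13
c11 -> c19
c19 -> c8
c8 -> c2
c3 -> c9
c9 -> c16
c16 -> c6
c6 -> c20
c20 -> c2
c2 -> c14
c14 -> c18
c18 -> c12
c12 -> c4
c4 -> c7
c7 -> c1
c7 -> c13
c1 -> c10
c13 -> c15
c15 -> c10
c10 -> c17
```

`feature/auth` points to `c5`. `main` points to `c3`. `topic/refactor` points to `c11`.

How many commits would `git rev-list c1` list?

3

Walking parent pointers from c1: reachable set = {c1, c10, c17}.
That is 3 commits.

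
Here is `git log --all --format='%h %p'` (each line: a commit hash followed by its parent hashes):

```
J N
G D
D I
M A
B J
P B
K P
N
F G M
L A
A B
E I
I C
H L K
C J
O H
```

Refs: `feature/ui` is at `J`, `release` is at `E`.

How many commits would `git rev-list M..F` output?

Reachable from F: {A, B, C, D, F, G, I, J, M, N}.
Reachable from M: {A, B, J, M, N}.
In F's history but not M's: {C, D, F, G, I} — 5 commits.

5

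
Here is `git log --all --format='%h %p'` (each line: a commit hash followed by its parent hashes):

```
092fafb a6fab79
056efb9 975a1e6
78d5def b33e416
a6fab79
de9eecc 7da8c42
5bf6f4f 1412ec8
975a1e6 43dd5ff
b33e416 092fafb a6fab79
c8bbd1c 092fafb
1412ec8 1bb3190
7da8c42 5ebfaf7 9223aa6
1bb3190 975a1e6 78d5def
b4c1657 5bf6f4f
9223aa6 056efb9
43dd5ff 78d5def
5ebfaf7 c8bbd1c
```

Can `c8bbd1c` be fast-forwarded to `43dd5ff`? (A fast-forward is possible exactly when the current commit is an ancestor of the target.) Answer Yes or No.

No

A fast-forward from c8bbd1c to 43dd5ff is possible iff c8bbd1c is an ancestor of 43dd5ff.
Ancestors of 43dd5ff: {092fafb, 43dd5ff, 78d5def, a6fab79, b33e416}.
c8bbd1c is not among them, so fast-forward is not possible.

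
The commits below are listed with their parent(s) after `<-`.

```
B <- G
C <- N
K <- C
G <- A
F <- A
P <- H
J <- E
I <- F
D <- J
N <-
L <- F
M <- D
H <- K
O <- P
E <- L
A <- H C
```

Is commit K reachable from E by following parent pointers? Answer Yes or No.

Yes

Ancestors of E (commits reachable by following parents): {A, C, E, F, H, K, L, N}.
K is in that set, so it is an ancestor of E.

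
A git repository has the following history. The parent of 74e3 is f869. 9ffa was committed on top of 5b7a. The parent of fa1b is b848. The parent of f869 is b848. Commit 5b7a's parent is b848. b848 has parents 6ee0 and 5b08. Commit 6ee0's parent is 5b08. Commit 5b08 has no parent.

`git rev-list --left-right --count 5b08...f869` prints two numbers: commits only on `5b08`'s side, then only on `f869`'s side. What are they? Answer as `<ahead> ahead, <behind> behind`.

Reachable from 5b08: {5b08}.
Reachable from f869: {5b08, 6ee0, b848, f869}.
Only in 5b08's history (ahead): {} — 0.
Only in f869's history (behind): {6ee0, b848, f869} — 3.

0 ahead, 3 behind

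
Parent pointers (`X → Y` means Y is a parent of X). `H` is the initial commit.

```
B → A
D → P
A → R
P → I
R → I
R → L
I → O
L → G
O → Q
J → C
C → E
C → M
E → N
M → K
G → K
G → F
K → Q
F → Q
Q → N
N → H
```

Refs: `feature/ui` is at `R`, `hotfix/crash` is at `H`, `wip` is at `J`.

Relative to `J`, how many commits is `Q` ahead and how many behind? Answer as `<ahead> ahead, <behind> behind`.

0 ahead, 5 behind

Reachable from Q: {H, N, Q}.
Reachable from J: {C, E, H, J, K, M, N, Q}.
Only in Q's history (ahead): {} — 0.
Only in J's history (behind): {C, E, J, K, M} — 5.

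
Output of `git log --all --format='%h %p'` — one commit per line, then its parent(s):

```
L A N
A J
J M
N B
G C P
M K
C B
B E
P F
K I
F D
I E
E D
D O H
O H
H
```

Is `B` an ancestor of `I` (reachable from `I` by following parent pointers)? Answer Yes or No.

No

Ancestors of I: {D, E, H, I, O}.
B is not in that set, so it is not an ancestor of I.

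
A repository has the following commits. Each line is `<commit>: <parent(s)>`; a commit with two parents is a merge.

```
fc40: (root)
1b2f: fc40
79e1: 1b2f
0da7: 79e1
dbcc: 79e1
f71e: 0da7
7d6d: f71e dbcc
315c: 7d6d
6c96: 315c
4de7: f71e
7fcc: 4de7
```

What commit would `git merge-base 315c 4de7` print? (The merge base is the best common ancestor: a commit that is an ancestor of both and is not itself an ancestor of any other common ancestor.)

Ancestors of 315c: {0da7, 1b2f, 315c, 79e1, 7d6d, dbcc, f71e, fc40}.
Ancestors of 4de7: {0da7, 1b2f, 4de7, 79e1, f71e, fc40}.
Common ancestors: {0da7, 1b2f, 79e1, f71e, fc40}.
Among these, f71e is not an ancestor of any other common ancestor — it is the merge base.

f71e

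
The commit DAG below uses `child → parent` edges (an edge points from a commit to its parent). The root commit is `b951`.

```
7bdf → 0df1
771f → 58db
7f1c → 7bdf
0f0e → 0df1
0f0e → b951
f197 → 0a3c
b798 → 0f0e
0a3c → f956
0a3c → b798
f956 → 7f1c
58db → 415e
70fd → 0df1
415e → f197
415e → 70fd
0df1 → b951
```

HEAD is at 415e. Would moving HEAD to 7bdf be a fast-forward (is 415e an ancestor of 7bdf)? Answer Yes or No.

No

A fast-forward from 415e to 7bdf is possible iff 415e is an ancestor of 7bdf.
Ancestors of 7bdf: {0df1, 7bdf, b951}.
415e is not among them, so fast-forward is not possible.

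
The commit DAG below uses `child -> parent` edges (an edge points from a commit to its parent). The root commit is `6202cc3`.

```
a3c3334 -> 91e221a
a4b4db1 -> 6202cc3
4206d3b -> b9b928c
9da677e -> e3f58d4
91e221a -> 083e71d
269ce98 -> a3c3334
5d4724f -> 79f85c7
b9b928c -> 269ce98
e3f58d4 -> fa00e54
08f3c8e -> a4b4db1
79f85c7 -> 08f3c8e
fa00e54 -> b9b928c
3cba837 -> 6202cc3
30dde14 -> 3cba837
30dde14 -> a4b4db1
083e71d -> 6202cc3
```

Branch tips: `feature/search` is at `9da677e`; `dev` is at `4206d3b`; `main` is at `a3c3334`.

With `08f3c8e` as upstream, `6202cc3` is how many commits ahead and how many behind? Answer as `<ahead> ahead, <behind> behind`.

0 ahead, 2 behind

Reachable from 6202cc3: {6202cc3}.
Reachable from 08f3c8e: {08f3c8e, 6202cc3, a4b4db1}.
Only in 6202cc3's history (ahead): {} — 0.
Only in 08f3c8e's history (behind): {08f3c8e, a4b4db1} — 2.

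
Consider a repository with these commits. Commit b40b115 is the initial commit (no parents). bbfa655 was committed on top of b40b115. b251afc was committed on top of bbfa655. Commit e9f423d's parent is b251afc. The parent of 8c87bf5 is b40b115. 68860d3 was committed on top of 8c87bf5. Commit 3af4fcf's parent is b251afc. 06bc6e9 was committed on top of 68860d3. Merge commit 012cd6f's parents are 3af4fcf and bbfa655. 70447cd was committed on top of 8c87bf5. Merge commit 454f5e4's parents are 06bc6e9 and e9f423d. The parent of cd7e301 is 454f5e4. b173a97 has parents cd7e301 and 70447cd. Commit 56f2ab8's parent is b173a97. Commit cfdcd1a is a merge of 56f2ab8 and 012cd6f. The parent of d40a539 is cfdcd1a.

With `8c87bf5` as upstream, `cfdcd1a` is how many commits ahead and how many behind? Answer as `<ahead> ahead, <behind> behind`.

Reachable from cfdcd1a: {012cd6f, 06bc6e9, 3af4fcf, 454f5e4, 56f2ab8, 68860d3, 70447cd, 8c87bf5, b173a97, b251afc, b40b115, bbfa655, cd7e301, cfdcd1a, e9f423d}.
Reachable from 8c87bf5: {8c87bf5, b40b115}.
Only in cfdcd1a's history (ahead): {012cd6f, 06bc6e9, 3af4fcf, 454f5e4, 56f2ab8, 68860d3, 70447cd, b173a97, b251afc, bbfa655, cd7e301, cfdcd1a, e9f423d} — 13.
Only in 8c87bf5's history (behind): {} — 0.

13 ahead, 0 behind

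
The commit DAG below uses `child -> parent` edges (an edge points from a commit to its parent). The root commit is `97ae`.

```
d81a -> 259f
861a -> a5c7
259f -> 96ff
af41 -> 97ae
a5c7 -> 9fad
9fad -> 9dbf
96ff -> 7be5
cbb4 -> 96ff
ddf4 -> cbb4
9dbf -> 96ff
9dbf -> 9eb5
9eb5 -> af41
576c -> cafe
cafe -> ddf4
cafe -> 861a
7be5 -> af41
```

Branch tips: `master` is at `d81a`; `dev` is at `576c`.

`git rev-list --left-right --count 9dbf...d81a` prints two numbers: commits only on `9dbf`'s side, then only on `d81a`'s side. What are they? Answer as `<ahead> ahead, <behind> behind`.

Reachable from 9dbf: {7be5, 96ff, 97ae, 9dbf, 9eb5, af41}.
Reachable from d81a: {259f, 7be5, 96ff, 97ae, af41, d81a}.
Only in 9dbf's history (ahead): {9dbf, 9eb5} — 2.
Only in d81a's history (behind): {259f, d81a} — 2.

2 ahead, 2 behind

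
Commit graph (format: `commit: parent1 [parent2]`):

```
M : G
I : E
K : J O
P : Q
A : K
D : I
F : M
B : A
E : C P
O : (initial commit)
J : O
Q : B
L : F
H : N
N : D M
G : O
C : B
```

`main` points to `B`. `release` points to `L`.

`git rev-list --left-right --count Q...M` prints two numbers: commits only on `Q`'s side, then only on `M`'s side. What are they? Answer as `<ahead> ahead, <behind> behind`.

5 ahead, 2 behind

Reachable from Q: {A, B, J, K, O, Q}.
Reachable from M: {G, M, O}.
Only in Q's history (ahead): {A, B, J, K, Q} — 5.
Only in M's history (behind): {G, M} — 2.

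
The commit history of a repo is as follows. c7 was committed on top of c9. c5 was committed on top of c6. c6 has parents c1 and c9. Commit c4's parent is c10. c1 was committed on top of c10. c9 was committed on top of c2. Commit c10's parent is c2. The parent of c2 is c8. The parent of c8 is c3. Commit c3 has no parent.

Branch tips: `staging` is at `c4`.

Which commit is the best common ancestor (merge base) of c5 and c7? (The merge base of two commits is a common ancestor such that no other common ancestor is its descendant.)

Ancestors of c5: {c1, c10, c2, c3, c5, c6, c8, c9}.
Ancestors of c7: {c2, c3, c7, c8, c9}.
Common ancestors: {c2, c3, c8, c9}.
Among these, c9 is not an ancestor of any other common ancestor — it is the merge base.

c9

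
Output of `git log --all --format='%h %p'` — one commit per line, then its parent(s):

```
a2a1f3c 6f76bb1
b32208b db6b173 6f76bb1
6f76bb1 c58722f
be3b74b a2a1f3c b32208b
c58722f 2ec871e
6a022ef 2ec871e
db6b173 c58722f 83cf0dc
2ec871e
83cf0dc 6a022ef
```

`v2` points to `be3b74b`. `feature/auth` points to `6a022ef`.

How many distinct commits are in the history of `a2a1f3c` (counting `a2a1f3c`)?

4

Walking parent pointers from a2a1f3c: reachable set = {2ec871e, 6f76bb1, a2a1f3c, c58722f}.
That is 4 commits.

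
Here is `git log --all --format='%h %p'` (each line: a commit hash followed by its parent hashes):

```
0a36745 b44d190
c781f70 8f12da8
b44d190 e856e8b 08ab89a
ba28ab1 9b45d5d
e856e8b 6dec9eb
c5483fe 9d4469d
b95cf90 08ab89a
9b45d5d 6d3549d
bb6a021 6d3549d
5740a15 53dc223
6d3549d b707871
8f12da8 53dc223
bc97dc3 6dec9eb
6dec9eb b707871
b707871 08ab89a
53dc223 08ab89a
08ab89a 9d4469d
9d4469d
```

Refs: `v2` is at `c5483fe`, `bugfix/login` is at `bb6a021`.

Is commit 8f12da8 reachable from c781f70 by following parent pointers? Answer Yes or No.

Yes

Ancestors of c781f70 (commits reachable by following parents): {08ab89a, 53dc223, 8f12da8, 9d4469d, c781f70}.
8f12da8 is in that set, so it is an ancestor of c781f70.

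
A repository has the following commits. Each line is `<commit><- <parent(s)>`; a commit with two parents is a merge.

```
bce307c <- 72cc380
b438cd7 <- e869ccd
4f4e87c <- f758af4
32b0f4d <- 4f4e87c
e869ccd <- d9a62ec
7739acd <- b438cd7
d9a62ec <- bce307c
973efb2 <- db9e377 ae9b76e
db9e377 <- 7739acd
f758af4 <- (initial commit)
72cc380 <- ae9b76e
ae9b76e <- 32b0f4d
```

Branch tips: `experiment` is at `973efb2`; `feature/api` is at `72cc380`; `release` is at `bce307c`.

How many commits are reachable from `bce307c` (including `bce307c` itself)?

6

Walking parent pointers from bce307c: reachable set = {32b0f4d, 4f4e87c, 72cc380, ae9b76e, bce307c, f758af4}.
That is 6 commits.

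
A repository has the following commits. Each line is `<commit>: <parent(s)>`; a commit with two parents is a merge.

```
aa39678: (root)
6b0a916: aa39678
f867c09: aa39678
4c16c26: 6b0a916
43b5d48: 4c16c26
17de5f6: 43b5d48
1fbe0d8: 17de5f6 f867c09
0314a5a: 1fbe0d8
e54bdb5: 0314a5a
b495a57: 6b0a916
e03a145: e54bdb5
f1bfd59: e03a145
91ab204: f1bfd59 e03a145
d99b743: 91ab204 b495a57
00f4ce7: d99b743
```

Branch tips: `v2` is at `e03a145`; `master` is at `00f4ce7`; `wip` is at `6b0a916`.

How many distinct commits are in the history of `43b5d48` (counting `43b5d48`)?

Walking parent pointers from 43b5d48: reachable set = {43b5d48, 4c16c26, 6b0a916, aa39678}.
That is 4 commits.

4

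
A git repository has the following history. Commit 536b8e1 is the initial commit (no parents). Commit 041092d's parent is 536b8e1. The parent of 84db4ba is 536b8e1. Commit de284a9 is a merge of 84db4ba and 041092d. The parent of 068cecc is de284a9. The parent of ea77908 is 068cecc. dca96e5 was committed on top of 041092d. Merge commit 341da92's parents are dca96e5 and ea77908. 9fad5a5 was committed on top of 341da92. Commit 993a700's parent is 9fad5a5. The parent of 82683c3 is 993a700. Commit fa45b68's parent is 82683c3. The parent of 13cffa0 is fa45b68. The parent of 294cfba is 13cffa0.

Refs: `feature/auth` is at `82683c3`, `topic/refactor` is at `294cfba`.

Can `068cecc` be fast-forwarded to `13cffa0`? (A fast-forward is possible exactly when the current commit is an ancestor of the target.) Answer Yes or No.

A fast-forward from 068cecc to 13cffa0 is possible iff 068cecc is an ancestor of 13cffa0.
Ancestors of 13cffa0: {041092d, 068cecc, 13cffa0, 341da92, 536b8e1, 82683c3, 84db4ba, 993a700, 9fad5a5, dca96e5, de284a9, ea77908, fa45b68}.
068cecc is among them, so fast-forward is possible.

Yes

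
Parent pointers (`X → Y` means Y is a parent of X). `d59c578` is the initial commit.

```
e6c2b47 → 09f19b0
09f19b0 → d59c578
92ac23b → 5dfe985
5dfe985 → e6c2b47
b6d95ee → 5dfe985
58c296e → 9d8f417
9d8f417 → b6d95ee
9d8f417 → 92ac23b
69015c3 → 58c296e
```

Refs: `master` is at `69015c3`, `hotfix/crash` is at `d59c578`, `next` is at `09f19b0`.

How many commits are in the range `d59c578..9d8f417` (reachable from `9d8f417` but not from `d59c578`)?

6

Reachable from 9d8f417: {09f19b0, 5dfe985, 92ac23b, 9d8f417, b6d95ee, d59c578, e6c2b47}.
Reachable from d59c578: {d59c578}.
In 9d8f417's history but not d59c578's: {09f19b0, 5dfe985, 92ac23b, 9d8f417, b6d95ee, e6c2b47} — 6 commits.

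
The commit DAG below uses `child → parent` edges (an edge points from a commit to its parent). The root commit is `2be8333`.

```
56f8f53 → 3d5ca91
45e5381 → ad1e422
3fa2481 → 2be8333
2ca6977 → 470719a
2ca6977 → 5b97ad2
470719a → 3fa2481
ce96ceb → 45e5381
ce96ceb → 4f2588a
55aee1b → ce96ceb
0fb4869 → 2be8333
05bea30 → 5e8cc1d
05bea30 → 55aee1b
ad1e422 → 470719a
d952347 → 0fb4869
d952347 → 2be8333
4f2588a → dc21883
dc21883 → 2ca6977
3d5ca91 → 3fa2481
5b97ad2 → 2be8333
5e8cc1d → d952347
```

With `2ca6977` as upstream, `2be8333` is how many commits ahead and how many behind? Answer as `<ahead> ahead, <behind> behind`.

Reachable from 2be8333: {2be8333}.
Reachable from 2ca6977: {2be8333, 2ca6977, 3fa2481, 470719a, 5b97ad2}.
Only in 2be8333's history (ahead): {} — 0.
Only in 2ca6977's history (behind): {2ca6977, 3fa2481, 470719a, 5b97ad2} — 4.

0 ahead, 4 behind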